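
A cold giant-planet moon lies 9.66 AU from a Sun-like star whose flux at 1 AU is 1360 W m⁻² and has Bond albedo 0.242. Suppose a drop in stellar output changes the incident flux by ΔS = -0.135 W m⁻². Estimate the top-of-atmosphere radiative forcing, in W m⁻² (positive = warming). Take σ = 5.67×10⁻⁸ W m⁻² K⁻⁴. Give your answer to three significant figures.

Flux at the orbit: S = 1360/(9.66)² = 14.57 W m⁻².
TOA radiative forcing: ΔF = (1−α)ΔS/4 = 0.758·(-0.135)/4 = -0.02558 W m⁻².

-0.0256 W m⁻²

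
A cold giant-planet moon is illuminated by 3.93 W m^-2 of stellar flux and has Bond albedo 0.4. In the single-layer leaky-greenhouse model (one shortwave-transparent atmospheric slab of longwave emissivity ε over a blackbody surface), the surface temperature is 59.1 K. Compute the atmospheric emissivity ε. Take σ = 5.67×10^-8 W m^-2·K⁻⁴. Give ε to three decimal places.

Effective temperature: T_e = [S(1−α)/(4σ)]^(1/4) = 56.78 K.
Since (2−ε)/2 = (T_e/T_s)⁴ = 0.8522, ε = 0.2956.

0.296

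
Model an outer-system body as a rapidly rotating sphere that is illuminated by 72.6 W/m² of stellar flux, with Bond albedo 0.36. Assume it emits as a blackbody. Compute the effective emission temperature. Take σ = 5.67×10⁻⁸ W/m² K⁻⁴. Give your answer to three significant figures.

Averaging over the sphere, the absorbed flux is S(1−α)/4 = 11.62 W/m².
In equilibrium σT⁴ equals this, so T = 119.6 K.

120 kelvin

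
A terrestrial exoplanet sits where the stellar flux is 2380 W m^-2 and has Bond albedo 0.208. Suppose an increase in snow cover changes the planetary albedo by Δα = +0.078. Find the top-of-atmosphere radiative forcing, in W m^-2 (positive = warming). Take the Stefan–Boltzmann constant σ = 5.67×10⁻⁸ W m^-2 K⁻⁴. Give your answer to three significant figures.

The change in absorbed flux is Δ[S(1−α)/4] = −SΔα/4 = -46.41 W m^-2.

-46.4 W m^-2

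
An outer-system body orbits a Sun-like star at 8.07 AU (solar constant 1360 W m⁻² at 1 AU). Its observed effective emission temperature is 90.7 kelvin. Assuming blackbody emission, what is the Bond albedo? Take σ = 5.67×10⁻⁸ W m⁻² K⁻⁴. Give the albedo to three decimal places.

0.265

Flux at the orbit: S = 1360/(8.07)² = 20.88 W m⁻².
Energy balance: S(1−α)/4 = σT⁴, so 1−α = 4σT⁴/S.
σT⁴ = 3.837 W m⁻², so 4σT⁴ = 15.35 W m⁻².
Hence α = 1 − 15.35/20.88 = 0.2650.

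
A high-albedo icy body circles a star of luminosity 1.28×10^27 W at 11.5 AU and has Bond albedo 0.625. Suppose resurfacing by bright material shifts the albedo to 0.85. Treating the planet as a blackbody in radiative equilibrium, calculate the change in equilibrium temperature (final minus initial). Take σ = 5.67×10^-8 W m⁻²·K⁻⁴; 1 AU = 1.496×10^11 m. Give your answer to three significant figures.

-17.8 kelvin

Orbital distance: d = 11.5 AU = 1.720×10^12 m.
S = L/(4πd²) = 34.41 W m⁻².
Initial: T₁ = [S(1−0.625)/(4σ)]^(1/4) = 86.85 K.
Final:   T₂ = [S(1−0.85)/(4σ)]^(1/4) = 69.07 K.
ΔT = T₂ − T₁ = -17.78 K.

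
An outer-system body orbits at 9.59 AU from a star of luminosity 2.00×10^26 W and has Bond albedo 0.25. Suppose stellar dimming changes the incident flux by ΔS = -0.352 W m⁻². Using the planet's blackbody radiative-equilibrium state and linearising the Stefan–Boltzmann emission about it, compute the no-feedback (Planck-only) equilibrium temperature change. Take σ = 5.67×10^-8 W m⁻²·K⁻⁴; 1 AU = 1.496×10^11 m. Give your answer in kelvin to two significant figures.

d = 9.59 × 1.496×10^11 m = 1.435×10^12 m.
Flux at the orbit: S = L/(4πd²) = 2.00×10^26/(4π·(1.43×10^12)²) = 7.732 W m⁻².
The baseline emission temperature is T_e = 71.11 K.
Only a fraction (1−α) is absorbed and it's spread over 4πR², so ΔF = (1−α)ΔS/4 = -0.06600 W m⁻².
Planck response: λ_P = 4σT_e³ = 4·5.67×10⁻⁸·(71.11)³ = 0.08155 W m⁻²/K.
ΔT₀ = ΔF/λ_P = -0.06600/0.08155 = -0.809 K.

-0.81 K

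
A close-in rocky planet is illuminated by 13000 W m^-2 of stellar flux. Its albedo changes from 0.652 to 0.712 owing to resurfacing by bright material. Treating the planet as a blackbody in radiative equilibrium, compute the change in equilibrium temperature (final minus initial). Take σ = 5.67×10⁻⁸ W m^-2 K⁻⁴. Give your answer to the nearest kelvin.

Initial: T₁ = [S(1−0.652)/(4σ)]^(1/4) = 375.8 K.
After:  T₂ = [13000·0.288/(4σ)]^(1/4) = 358.4 K.
ΔT = T₂ − T₁ = -17.37 K.

-17 K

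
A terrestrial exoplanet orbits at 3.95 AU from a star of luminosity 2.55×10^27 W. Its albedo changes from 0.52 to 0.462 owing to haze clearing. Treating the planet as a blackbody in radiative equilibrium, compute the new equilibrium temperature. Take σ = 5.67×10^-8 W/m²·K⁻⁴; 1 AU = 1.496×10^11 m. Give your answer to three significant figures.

d = 3.95 × 1.496×10^11 m = 5.909×10^11 m.
S = L/(4πd²) = 581.1 W/m².
New equilibrium: T₂ = [(1−0.462)·581.1/(4σ)]^(1/4) = 192.7 K.

193 K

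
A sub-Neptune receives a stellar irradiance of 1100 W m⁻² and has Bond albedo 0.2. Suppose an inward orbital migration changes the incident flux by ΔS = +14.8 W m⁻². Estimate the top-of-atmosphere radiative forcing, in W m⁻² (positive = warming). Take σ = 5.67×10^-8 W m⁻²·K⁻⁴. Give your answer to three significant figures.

TOA radiative forcing: ΔF = (1−α)ΔS/4 = 0.8·(+14.8)/4 = 2.960 W m⁻².

2.96 W m⁻²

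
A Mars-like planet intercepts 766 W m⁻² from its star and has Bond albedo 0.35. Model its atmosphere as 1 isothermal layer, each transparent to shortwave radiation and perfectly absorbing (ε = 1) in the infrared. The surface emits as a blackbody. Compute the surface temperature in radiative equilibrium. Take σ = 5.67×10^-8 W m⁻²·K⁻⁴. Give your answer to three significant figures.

Top-of-atmosphere balance: σT_e⁴ = S(1−α)/4 = 124.5 W m⁻² → T_e = 216.5 K.
With N = 1 opaque layers, T_s = (N+1)^(1/4)·T_e = 2^(1/4)·216.5 = 257.4 K.

257 K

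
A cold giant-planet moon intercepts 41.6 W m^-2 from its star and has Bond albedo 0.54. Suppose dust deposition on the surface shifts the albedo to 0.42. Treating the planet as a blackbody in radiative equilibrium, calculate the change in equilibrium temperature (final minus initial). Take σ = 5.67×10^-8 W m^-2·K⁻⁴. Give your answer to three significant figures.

5.72 kelvin

Initial: T₁ = [S(1−0.54)/(4σ)]^(1/4) = 95.84 K.
With α = 0.42, T₂ = 101.6 K.
Change: 101.6 − 95.84 = 5.718 K.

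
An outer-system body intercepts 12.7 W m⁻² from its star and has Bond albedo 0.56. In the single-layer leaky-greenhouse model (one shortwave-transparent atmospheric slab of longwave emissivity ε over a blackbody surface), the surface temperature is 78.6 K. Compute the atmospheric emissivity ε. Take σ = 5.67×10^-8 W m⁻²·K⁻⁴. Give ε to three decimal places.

0.709

Effective temperature: T_e = [S(1−α)/(4σ)]^(1/4) = 70.45 K.
T_s⁴ = T_e⁴·2/(2−ε) → ε = 2 − 2(T_e/T_s)⁴ = 2 − 2·(70.45/78.6)⁴ = 0.7089.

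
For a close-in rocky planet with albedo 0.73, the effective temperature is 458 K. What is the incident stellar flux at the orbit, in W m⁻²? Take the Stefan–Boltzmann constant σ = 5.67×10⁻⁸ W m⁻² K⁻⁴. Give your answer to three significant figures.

37000 W m⁻²

From S(1−α)/4 = σT⁴: S = 4σT⁴/(1−α).
The emitted flux is σT⁴ = 2495 W m⁻².
S = 4·2495/0.27 = 36960 W m⁻².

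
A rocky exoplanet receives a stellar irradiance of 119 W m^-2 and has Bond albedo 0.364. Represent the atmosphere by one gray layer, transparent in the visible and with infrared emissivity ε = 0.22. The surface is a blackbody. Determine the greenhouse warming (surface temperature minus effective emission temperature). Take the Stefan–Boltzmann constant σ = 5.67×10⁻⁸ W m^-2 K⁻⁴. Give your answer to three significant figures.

At the top of the atmosphere, σT_e⁴ = S(1−α)/4 = 18.92 W m^-2, giving T_e = 135.2 K.
Surface balance with a leaky layer gives σT_s⁴ = σT_e⁴·2/(2−ε), so T_s = T_e·[2/(2−0.22)]^(1/4) = 139.2 K.
The atmosphere warms the surface by 3.996 K.

4.00 K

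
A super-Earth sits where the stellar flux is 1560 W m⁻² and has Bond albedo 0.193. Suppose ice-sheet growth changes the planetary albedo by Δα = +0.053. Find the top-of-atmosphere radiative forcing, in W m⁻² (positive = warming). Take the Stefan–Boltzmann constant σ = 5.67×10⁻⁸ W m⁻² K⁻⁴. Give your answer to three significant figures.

-20.7 W m⁻²

ΔF = −(S/4)Δα = −(1560/4)×(+0.053) = -20.67 W m⁻².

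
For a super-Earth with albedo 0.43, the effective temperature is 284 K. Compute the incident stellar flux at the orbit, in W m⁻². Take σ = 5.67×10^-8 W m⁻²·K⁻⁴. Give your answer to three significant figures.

2590 W m⁻²

From S(1−α)/4 = σT⁴: S = 4σT⁴/(1−α).
σT⁴ = 5.67×10⁻⁸·(284)⁴ = 368.9 W m⁻².
S = 4·368.9/0.57 = 2588 W m⁻².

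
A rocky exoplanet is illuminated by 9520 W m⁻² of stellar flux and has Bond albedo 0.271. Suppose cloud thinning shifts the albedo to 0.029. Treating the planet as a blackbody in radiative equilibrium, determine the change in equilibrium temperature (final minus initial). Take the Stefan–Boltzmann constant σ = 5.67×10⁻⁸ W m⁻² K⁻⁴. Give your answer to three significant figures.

Before: T₁ = [9520·0.729/(4σ)]^(1/4) = 418.2 K.
After:  T₂ = [9520·0.971/(4σ)]^(1/4) = 449.3 K.
ΔT = T₂ − T₁ = 31.07 K.

31.1 K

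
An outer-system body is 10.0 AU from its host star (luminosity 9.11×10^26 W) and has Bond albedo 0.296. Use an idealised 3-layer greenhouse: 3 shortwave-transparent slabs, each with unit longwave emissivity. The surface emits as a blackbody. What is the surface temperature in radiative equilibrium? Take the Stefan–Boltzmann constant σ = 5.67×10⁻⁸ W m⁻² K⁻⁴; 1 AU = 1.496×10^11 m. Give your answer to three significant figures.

d = 10.0 × 1.496×10^11 m = 1.496×10^12 m.
Spreading L over a sphere of radius d: S = 9.11×10^26/(4π·1.50×10^12²) = 32.39 W m⁻².
Top-of-atmosphere balance: σT_e⁴ = S(1−α)/4 = 5.701 W m⁻² → T_e = 100.1 K.
For an N-layer opaque stack, T_s⁴ = (N+1)T_e⁴, hence T_s = (4)^(1/4)×100.1 K = 141.6 K.

142 kelvin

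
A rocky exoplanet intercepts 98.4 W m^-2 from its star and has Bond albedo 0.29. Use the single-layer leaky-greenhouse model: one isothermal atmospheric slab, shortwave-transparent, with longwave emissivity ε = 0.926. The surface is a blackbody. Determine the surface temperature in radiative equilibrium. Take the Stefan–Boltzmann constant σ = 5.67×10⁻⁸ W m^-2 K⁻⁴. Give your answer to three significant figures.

Effective emission temperature (TOA balance): σT_e⁴ = S(1−α)/4 = 17.47 W m^-2 → T_e = 132.5 K.
The surface balance (absorbed SW + ε·downward IR = σT_s⁴) with T_a⁴ = T_s⁴/2 reduces to T_s = T_e·[2/(2−ε)]^¼ = 154.8 K.

155 kelvin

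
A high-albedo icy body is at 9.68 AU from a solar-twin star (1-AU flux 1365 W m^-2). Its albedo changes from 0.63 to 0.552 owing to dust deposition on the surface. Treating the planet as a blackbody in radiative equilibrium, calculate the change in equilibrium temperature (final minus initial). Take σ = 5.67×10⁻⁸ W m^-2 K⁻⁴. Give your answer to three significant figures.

3.42 K

Irradiance scales as 1/d², so S = 1365 W m^-2 × (1/9.68)² = 14.57 W m^-2.
Before: T₁ = [14.57·0.37/(4σ)]^(1/4) = 69.82 K.
After:  T₂ = [14.57·0.448/(4σ)]^(1/4) = 73.24 K.
Change: 73.24 − 69.82 = 3.420 K.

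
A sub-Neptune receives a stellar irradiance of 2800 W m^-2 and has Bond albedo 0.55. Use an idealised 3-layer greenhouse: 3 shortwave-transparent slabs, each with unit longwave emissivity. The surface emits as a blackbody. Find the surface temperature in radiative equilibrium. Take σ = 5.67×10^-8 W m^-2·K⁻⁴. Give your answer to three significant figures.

OLR = S(1−α)/4 = 315.0 W m^-2; the top layer radiates at T_e = 273.0 K.
For an N-layer opaque stack, T_s⁴ = (N+1)T_e⁴, hence T_s = (4)^(1/4)×273.0 K = 386.1 K.

386 K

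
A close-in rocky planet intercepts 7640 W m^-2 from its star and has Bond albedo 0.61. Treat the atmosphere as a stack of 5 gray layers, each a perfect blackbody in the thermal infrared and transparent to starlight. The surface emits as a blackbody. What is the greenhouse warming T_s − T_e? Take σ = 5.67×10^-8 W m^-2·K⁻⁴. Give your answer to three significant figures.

Top-of-atmosphere balance: σT_e⁴ = S(1−α)/4 = 744.9 W m^-2 → T_e = 338.6 K.
Surface: T_s = (6)^¼·T_e = 529.9 K.
Warming: T_s − T_e = 191.3 K.

191 K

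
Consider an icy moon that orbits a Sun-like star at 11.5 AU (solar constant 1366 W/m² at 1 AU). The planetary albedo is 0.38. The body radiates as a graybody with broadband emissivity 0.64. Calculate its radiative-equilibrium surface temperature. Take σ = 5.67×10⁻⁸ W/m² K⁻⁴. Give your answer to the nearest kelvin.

81 K

Flux at the orbit: S = 1366/(11.5)² = 10.33 W/m².
The planet absorbs (1−α)S over its disc πR² and re-emits over 4πR², so the mean absorbed flux is (1−0.38)·10.33/4 = 1.601 W/m².
Equating to εσT⁴ with ε = 0.64: T = (1.601/0.64σ)^(1/4) = 81.50 K.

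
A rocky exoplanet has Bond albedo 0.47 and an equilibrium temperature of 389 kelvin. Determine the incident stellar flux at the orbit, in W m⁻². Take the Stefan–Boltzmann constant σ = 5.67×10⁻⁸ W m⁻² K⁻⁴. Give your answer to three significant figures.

9800 W m⁻²

From S(1−α)/4 = σT⁴: S = 4σT⁴/(1−α).
The emitted flux is σT⁴ = 1298 W m⁻².
So S = 4×1298/(1−0.47) = 9799 W m⁻².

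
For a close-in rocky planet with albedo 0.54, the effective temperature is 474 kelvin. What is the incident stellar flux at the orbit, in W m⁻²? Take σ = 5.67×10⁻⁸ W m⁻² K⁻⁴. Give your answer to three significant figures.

24900 W m⁻²

Invert the energy balance for S: S = 4σT⁴/(1−α).
The emitted flux is σT⁴ = 2862 W m⁻².
S = 4·2862/0.46 = 24890 W m⁻².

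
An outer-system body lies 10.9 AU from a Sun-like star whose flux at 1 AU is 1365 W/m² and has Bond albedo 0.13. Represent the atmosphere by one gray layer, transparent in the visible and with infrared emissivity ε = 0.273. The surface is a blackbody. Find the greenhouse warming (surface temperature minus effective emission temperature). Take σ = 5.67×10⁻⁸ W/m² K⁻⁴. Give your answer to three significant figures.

3.04 K

By the inverse-square law, S = 1365/10.9² = 11.49 W/m².
At the top of the atmosphere, σT_e⁴ = S(1−α)/4 = 2.499 W/m², giving T_e = 81.48 K.
For a single slab of emissivity ε, T_s⁴ = 2T_e⁴/(2−ε); thus T_s = 81.48·(1.158)^(1/4) = 84.52 K.
T_s − T_e = 84.52 − 81.48 = 3.045 K.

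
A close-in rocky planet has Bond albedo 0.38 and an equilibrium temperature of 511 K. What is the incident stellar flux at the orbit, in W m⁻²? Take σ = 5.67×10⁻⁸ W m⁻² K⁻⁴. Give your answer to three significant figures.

24900 W m⁻²

From S(1−α)/4 = σT⁴: S = 4σT⁴/(1−α).
σT⁴ = 5.67×10⁻⁸·(511)⁴ = 3866 W m⁻².
S = 4·3866/0.62 = 24940 W m⁻².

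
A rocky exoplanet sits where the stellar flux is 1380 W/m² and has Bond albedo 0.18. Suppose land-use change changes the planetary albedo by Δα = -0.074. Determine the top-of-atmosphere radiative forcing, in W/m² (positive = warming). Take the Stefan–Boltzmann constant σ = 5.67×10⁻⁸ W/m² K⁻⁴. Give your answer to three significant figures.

TOA radiative forcing: ΔF = −S·Δα/4 = −1380·(-0.074)/4 = 25.53 W/m².

25.5 W/m²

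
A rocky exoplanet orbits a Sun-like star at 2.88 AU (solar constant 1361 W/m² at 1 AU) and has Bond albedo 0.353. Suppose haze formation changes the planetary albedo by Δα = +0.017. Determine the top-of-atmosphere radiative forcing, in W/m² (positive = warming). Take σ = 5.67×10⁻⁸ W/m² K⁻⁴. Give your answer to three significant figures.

-0.697 W/m²

By the inverse-square law, S = 1361/2.88² = 164.1 W/m².
The change in absorbed flux is Δ[S(1−α)/4] = −SΔα/4 = -0.6974 W/m².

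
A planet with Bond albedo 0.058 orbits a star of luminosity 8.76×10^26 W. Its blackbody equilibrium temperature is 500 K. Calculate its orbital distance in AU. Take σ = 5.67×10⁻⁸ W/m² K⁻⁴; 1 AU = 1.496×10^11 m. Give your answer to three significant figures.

0.455 AU

Energy balance gives S = 4σT⁴/(1−α) = 15050 W/m².
From L = 4πd²S, d = √(8.76×10^26/(4π·15050)) = 6.806×10^10 m = 0.4550 AU.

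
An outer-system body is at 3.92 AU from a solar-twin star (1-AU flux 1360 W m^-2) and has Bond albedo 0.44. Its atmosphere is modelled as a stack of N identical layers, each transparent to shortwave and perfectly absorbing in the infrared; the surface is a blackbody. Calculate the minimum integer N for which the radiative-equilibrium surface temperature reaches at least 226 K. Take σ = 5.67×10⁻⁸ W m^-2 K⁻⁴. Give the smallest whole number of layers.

11

By the inverse-square law, S = 1360/3.92² = 88.50 W m^-2.
OLR = S(1−α)/4 = 12.39 W m^-2; the top layer radiates at T_e = 121.6 K.
T_s = (N+1)^(1/4)·T_e ≥ 226 K requires N+1 ≥ (T_s/T_e)⁴ = (226/121.6)⁴ = 11.938.
The minimum whole number is N = 11.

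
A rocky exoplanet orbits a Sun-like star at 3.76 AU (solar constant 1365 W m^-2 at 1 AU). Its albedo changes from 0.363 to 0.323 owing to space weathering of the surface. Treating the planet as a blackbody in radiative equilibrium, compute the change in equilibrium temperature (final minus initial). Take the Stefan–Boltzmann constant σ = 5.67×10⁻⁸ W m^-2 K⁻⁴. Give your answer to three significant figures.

By the inverse-square law, S = 1365/3.76² = 96.55 W m^-2.
With α = 0.363, T₁ = 128.3 K.
Final:   T₂ = [S(1−0.323)/(4σ)]^(1/4) = 130.3 K.
Change: 130.3 − 128.3 = 1.969 K.

1.97 K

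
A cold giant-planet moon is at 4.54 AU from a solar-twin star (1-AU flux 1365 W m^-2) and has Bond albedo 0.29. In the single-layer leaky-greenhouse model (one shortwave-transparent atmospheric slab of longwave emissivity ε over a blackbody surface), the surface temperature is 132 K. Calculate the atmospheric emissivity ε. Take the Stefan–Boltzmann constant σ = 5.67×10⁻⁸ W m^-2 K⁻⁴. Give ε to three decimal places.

Flux at the orbit: S = 1365/(4.54)² = 66.22 W m^-2.
Effective temperature: T_e = [S(1−α)/(4σ)]^(1/4) = 120.0 K.
Since (2−ε)/2 = (T_e/T_s)⁴ = 0.6829, ε = 0.6343.

0.634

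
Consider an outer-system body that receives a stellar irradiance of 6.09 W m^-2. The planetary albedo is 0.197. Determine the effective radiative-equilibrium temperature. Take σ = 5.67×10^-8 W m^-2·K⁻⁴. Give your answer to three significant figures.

68.1 K

Averaging over the sphere, the absorbed flux is S(1−α)/4 = 1.223 W m^-2.
Set σT⁴ = 1.223 → T = (1.223/σ)^(1/4) = 68.14 K.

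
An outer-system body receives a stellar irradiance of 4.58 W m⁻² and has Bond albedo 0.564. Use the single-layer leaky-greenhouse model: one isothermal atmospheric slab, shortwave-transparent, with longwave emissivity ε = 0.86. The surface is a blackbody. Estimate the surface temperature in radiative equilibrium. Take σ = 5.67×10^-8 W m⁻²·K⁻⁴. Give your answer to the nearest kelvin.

63 K

At the top of the atmosphere, σT_e⁴ = S(1−α)/4 = 0.4992 W m⁻², giving T_e = 54.47 K.
The surface balance (absorbed SW + ε·downward IR = σT_s⁴) with T_a⁴ = T_s⁴/2 reduces to T_s = T_e·[2/(2−ε)]^¼ = 62.69 K.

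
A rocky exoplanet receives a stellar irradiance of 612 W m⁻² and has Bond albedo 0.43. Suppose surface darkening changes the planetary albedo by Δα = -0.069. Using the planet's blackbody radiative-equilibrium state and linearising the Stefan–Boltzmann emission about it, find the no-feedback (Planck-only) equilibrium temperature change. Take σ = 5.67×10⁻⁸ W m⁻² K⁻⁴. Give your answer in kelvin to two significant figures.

Reference equilibrium: T_e = [S(1−α)/(4σ)]^(1/4) = 198.0 K.
ΔF = −(S/4)Δα = −(612.0/4)×(-0.069) = 10.56 W m⁻².
Linearising σT⁴ gives d(σT⁴)/dT = 4σT_e³ = 1.761 W m⁻² per K.
ΔT₀ = ΔF/λ_P = 10.56/1.761 = 5.99 K.

6.0 K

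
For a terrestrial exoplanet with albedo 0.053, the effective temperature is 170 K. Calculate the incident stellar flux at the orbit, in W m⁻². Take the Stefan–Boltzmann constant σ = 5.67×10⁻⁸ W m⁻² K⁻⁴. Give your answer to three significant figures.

Invert the energy balance for S: S = 4σT⁴/(1−α).
The emitted flux is σT⁴ = 47.36 W m⁻².
S = 4·47.36/0.947 = 200.0 W m⁻².

200 W m⁻²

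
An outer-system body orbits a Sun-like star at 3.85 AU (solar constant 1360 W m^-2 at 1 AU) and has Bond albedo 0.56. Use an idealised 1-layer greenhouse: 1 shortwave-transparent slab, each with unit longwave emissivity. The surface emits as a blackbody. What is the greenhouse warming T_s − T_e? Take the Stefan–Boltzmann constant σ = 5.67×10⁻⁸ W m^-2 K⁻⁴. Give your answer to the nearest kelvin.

22 kelvin

Irradiance scales as 1/d², so S = 1360 W m^-2 × (1/3.85)² = 91.75 W m^-2.
Top-of-atmosphere balance: σT_e⁴ = S(1−α)/4 = 10.09 W m^-2 → T_e = 115.5 K.
T_s = (N+1)^(1/4)·T_e = 137.4 K.
Warming: T_s − T_e = 21.85 K.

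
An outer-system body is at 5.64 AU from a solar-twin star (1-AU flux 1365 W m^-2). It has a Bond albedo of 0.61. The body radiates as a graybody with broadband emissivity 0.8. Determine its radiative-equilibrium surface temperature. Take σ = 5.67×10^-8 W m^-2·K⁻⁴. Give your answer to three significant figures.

98.0 K

By the inverse-square law, S = 1365/5.64² = 42.91 W m^-2.
Absorbed flux (global mean): S(1−α)/4 = 42.91·0.39/4 = 4.184 W m^-2.
Equating to εσT⁴ with ε = 0.8: T = (4.184/0.8σ)^(1/4) = 98.00 K.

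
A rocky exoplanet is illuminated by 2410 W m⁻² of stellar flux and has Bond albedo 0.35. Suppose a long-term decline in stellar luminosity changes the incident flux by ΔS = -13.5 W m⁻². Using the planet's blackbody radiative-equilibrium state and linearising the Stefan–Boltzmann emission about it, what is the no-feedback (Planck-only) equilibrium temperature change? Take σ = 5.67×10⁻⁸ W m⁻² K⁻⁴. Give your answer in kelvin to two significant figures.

-0.40 K

The baseline emission temperature is T_e = 288.3 K.
TOA radiative forcing: ΔF = (1−α)ΔS/4 = 0.65·(-13.5)/4 = -2.194 W m⁻².
The Planck feedback parameter is 4σT_e³ = 5.434 W m⁻²/K.
So ΔT₀ = -2.194/5.434 = -0.404 K.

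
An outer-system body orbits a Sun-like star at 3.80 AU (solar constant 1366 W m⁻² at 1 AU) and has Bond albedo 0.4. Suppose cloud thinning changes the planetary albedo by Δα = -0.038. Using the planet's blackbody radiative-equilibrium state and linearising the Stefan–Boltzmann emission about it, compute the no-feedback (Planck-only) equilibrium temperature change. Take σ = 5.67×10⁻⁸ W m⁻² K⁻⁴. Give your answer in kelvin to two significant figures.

2.0 kelvin

By the inverse-square law, S = 1366/3.80² = 94.60 W m⁻².
Reference equilibrium: T_e = [S(1−α)/(4σ)]^(1/4) = 125.8 K.
The change in absorbed flux is Δ[S(1−α)/4] = −SΔα/4 = 0.8987 W m⁻².
Linearising σT⁴ gives d(σT⁴)/dT = 4σT_e³ = 0.4513 W m⁻² per K.
Hence the no-feedback warming is ΔF/(4σT_e³) = 1.99 K.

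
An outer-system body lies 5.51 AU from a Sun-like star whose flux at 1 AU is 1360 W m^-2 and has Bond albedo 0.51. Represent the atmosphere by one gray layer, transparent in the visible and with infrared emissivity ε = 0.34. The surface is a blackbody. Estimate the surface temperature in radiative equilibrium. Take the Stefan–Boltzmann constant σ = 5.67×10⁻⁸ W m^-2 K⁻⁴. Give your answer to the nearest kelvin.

Flux at the orbit: S = 1360/(5.51)² = 44.80 W m^-2.
The planet radiates to space at T_e = [S(1−α)/(4σ)]^(1/4) = 99.19 K.
The surface balance (absorbed SW + ε·downward IR = σT_s⁴) with T_a⁴ = T_s⁴/2 reduces to T_s = T_e·[2/(2−ε)]^¼ = 103.9 K.

104 kelvin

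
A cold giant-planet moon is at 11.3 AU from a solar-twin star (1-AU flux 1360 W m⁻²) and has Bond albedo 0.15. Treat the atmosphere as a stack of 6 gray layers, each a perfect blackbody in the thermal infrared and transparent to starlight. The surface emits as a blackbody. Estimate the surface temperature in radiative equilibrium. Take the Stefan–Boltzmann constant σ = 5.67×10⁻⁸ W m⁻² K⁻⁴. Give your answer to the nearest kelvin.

By the inverse-square law, S = 1360/11.3² = 10.65 W m⁻².
OLR = S(1−α)/4 = 2.263 W m⁻²; the top layer radiates at T_e = 79.49 K.
With N = 6 opaque layers, T_s = (N+1)^(1/4)·T_e = 7^(1/4)·79.49 = 129.3 K.

129 kelvin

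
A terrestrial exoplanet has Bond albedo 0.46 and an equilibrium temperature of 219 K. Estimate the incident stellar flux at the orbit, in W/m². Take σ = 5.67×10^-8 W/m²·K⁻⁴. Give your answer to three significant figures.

From S(1−α)/4 = σT⁴: S = 4σT⁴/(1−α).
σT⁴ = 5.67×10⁻⁸·(219)⁴ = 130.4 W/m².
S = 4·130.4/0.54 = 966.1 W/m².

966 W/m²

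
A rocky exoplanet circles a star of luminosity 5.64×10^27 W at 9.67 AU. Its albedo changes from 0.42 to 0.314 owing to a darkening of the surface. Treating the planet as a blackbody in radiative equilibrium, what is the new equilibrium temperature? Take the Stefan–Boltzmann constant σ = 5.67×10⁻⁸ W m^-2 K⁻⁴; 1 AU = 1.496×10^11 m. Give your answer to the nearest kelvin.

Orbital distance: d = 9.67 AU = 1.447×10^12 m.
S = L/(4πd²) = 214.5 W m^-2.
T₂ = [S(1−α₂)/(4σ)]^(1/4) = [214.5·0.686/(4σ)]^(1/4) = 159.6 K.

160 K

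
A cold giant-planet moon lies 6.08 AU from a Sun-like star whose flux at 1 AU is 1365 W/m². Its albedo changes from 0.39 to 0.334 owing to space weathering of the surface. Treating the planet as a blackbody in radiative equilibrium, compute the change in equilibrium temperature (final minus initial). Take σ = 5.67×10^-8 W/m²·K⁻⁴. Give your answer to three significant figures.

Irradiance scales as 1/d², so S = 1365 W/m² × (1/6.08)² = 36.93 W/m².
Before: T₁ = [36.93·0.61/(4σ)]^(1/4) = 99.83 K.
After:  T₂ = [36.93·0.666/(4σ)]^(1/4) = 102.0 K.
Change: 102.0 − 99.83 = 2.216 K.

2.22 kelvin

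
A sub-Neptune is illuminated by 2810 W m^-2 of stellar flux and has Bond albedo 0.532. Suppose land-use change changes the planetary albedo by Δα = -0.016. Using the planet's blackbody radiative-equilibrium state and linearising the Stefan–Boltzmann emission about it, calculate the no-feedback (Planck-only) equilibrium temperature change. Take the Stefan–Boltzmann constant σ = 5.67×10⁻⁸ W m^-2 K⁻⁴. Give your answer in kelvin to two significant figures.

Unperturbed T_e = [2810·(1−0.532)/(4σ)]^¼ = 275.9 K.
TOA radiative forcing: ΔF = −S·Δα/4 = −2810·(-0.016)/4 = 11.24 W m^-2.
The Planck feedback parameter is 4σT_e³ = 4.766 W m^-2/K.
Hence the no-feedback warming is ΔF/(4σT_e³) = 2.36 K.

2.4 K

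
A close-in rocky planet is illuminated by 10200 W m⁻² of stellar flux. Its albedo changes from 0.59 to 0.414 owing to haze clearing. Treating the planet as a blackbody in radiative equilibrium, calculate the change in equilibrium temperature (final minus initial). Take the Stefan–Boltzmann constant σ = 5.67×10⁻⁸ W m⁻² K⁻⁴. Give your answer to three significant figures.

34.4 kelvin

Before: T₁ = [10200·0.41/(4σ)]^(1/4) = 368.5 K.
After:  T₂ = [10200·0.586/(4σ)]^(1/4) = 402.9 K.
ΔT = T₂ − T₁ = 34.42 K.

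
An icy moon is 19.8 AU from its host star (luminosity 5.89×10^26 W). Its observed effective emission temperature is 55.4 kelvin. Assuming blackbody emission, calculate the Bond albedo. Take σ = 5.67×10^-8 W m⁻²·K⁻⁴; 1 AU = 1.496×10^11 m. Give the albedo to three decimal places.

0.600

d = 19.8 × 1.496×10^11 m = 2.962×10^12 m.
Spreading L over a sphere of radius d: S = 5.89×10^26/(4π·2.96×10^12²) = 5.342 W m⁻².
Rearranging the radiative balance, α = 1 − 4σT⁴/S.
σT⁴ = 0.5341 W m⁻², so 4σT⁴ = 2.136 W m⁻².
1−α = 2.136/5.342 = 0.3999, so α = 0.6001.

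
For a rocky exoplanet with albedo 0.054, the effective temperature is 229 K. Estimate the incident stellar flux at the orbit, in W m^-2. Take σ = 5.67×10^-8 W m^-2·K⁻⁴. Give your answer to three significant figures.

659 W m^-2

Invert the energy balance for S: S = 4σT⁴/(1−α).
σT⁴ = 5.67×10⁻⁸·(229)⁴ = 155.9 W m^-2.
So S = 4×155.9/(1−0.054) = 659.3 W m^-2.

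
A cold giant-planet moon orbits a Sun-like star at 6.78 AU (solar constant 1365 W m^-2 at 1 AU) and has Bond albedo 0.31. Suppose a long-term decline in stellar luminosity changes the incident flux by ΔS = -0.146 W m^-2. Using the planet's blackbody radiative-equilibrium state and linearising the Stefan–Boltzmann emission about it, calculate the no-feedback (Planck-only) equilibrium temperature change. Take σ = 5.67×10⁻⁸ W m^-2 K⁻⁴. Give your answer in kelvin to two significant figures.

Irradiance scales as 1/d², so S = 1365 W m^-2 × (1/6.78)² = 29.69 W m^-2.
The baseline emission temperature is T_e = 97.49 K.
TOA radiative forcing: ΔF = (1−α)ΔS/4 = 0.69·(-0.146)/4 = -0.02518 W m^-2.
Planck response: λ_P = 4σT_e³ = 4·5.67×10⁻⁸·(97.49)³ = 0.2102 W m^-2/K.
ΔT₀ = ΔF/λ_P = -0.02518/0.2102 = -0.120 K.

-0.12 kelvin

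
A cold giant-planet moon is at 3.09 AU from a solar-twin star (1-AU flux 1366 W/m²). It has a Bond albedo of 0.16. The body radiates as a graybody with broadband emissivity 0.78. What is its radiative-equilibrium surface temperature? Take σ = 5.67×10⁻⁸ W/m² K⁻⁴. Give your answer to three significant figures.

By the inverse-square law, S = 1366/3.09² = 143.1 W/m².
Averaging over the sphere, the absorbed flux is S(1−α)/4 = 30.04 W/m².
Equating to εσT⁴ with ε = 0.78: T = (30.04/0.78σ)^(1/4) = 161.4 K.

161 kelvin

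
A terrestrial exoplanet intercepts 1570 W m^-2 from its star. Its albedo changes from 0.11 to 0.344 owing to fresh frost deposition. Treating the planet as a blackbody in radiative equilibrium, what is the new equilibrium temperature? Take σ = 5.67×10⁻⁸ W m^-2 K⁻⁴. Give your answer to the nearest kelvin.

New equilibrium: T₂ = [(1−0.344)·1570/(4σ)]^(1/4) = 259.6 K.

260 K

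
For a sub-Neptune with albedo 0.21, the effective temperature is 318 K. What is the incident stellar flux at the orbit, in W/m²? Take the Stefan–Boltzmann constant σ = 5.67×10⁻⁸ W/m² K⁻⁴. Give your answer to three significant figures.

2940 W/m²

From S(1−α)/4 = σT⁴: S = 4σT⁴/(1−α).
σT⁴ = 5.67×10⁻⁸·(318)⁴ = 579.8 W/m².
So S = 4×579.8/(1−0.21) = 2936 W/m².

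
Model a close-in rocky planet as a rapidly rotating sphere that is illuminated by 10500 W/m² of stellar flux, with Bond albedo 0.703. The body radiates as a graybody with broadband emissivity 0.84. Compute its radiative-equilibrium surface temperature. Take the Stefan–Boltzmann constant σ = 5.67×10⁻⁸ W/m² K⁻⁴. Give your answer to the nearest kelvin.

Absorbed flux (global mean): S(1−α)/4 = 10500·0.297/4 = 779.6 W/m².
Radiative balance εσT⁴ = 779.6 gives T = [779.6/(0.84·σ)]^(1/4) = 357.7 K.

358 K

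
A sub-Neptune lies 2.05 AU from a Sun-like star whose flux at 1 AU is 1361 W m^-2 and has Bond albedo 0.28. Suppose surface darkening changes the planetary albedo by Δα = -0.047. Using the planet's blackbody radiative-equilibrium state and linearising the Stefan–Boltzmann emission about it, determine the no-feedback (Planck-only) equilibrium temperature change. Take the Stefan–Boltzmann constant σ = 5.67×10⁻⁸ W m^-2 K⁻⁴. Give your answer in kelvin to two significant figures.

Irradiance scales as 1/d², so S = 1361 W m^-2 × (1/2.05)² = 323.9 W m^-2.
The baseline emission temperature is T_e = 179.1 K.
ΔF = −(S/4)Δα = −(323.9/4)×(-0.047) = 3.805 W m^-2.
The Planck feedback parameter is 4σT_e³ = 1.302 W m^-2/K.
ΔT₀ = ΔF/λ_P = 3.805/1.302 = 2.92 K.

2.9 K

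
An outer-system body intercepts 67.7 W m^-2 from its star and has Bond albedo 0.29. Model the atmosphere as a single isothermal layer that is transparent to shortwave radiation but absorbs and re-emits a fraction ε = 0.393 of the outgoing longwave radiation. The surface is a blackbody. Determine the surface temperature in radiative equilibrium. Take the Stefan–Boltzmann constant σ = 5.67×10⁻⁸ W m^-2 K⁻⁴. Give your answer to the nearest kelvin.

The planet radiates to space at T_e = [S(1−α)/(4σ)]^(1/4) = 120.7 K.
The surface balance (absorbed SW + ε·downward IR = σT_s⁴) with T_a⁴ = T_s⁴/2 reduces to T_s = T_e·[2/(2−ε)]^¼ = 127.4 K.

127 K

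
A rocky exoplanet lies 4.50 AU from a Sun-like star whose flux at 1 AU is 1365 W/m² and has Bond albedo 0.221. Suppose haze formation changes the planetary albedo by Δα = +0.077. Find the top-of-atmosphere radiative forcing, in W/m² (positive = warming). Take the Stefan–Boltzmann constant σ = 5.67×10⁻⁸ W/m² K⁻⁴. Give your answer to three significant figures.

-1.30 W/m²

Irradiance scales as 1/d², so S = 1365 W/m² × (1/4.50)² = 67.41 W/m².
TOA radiative forcing: ΔF = −S·Δα/4 = −67.41·(+0.077)/4 = -1.298 W/m².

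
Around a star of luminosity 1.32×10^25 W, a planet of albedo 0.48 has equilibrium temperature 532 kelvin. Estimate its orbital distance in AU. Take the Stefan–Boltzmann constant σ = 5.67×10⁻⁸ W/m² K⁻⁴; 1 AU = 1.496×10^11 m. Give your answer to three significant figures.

0.0367 AU

The flux needed for this T is 4σT⁴/(1−0.48) = 34940 W/m².
S = L/(4πd²) → d = √(L/4πS) = √(1.32×10^25/(4π·34940)) = 5.483×10^9 m = 0.03665 AU.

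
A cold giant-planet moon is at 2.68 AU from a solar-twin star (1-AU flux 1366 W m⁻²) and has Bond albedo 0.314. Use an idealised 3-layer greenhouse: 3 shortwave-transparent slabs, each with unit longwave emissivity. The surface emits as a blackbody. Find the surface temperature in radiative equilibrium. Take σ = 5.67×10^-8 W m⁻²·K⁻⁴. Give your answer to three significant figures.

219 K

By the inverse-square law, S = 1366/2.68² = 190.2 W m⁻².
The effective emission temperature is T_e = [S(1−α)/(4σ)]^¼ = 154.9 K.
With N = 3 opaque layers, T_s = (N+1)^(1/4)·T_e = 4^(1/4)·154.9 = 219.0 K.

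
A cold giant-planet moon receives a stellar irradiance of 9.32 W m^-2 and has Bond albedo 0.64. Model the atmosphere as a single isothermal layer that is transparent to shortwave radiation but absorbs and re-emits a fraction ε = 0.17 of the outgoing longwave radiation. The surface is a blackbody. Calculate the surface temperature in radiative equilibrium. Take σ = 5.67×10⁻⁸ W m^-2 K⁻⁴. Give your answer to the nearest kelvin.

Effective emission temperature (TOA balance): σT_e⁴ = S(1−α)/4 = 0.8388 W m^-2 → T_e = 62.02 K.
For a single slab of emissivity ε, T_s⁴ = 2T_e⁴/(2−ε); thus T_s = 62.02·(1.093)^(1/4) = 63.41 K.

63 K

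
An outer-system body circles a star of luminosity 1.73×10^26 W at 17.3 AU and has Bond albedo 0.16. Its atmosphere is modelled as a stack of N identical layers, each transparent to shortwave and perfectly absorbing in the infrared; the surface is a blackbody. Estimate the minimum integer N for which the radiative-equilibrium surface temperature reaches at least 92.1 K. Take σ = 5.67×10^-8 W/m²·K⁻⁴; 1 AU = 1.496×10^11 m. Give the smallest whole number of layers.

d = 17.3 × 1.496×10^11 m = 2.588×10^12 m.
Flux at the orbit: S = L/(4πd²) = 1.73×10^26/(4π·(2.59×10^12)²) = 2.055 W/m².
OLR = S(1−α)/4 = 0.4316 W/m²; the top layer radiates at T_e = 52.53 K.
Need (N+1)T_e⁴ ≥ T_s⁴, i.e. N+1 ≥ (92.1/52.53)⁴ = 9.452.
The minimum whole number is N = 9.

9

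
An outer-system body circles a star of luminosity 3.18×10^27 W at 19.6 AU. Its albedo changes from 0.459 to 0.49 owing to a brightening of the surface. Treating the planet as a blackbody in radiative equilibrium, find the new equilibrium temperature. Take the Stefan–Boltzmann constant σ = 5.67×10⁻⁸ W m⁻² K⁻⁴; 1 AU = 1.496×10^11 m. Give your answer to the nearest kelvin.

d = 19.6 × 1.496×10^11 m = 2.932×10^12 m.
Flux at the orbit: S = L/(4πd²) = 3.18×10^27/(4π·(2.93×10^12)²) = 29.43 W m⁻².
T₂ = [S(1−α₂)/(4σ)]^(1/4) = [29.43·0.51/(4σ)]^(1/4) = 90.20 K.

90 K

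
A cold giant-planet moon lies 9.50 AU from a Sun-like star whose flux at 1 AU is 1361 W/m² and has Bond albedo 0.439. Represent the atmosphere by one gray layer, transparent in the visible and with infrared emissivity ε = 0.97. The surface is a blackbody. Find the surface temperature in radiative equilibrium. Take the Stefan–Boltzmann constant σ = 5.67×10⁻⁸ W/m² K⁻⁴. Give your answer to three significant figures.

By the inverse-square law, S = 1361/9.50² = 15.08 W/m².
At the top of the atmosphere, σT_e⁴ = S(1−α)/4 = 2.115 W/m², giving T_e = 78.15 K.
The surface balance (absorbed SW + ε·downward IR = σT_s⁴) with T_a⁴ = T_s⁴/2 reduces to T_s = T_e·[2/(2−ε)]^¼ = 92.25 K.

92.3 kelvin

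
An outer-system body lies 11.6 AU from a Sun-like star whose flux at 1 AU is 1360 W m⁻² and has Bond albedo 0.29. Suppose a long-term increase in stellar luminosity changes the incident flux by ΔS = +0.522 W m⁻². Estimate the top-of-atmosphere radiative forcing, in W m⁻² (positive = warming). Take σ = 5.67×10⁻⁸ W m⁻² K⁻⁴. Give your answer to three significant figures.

Flux at the orbit: S = 1360/(11.6)² = 10.11 W m⁻².
TOA radiative forcing: ΔF = (1−α)ΔS/4 = 0.71·(+0.522)/4 = 0.09266 W m⁻².

0.0927 W m⁻²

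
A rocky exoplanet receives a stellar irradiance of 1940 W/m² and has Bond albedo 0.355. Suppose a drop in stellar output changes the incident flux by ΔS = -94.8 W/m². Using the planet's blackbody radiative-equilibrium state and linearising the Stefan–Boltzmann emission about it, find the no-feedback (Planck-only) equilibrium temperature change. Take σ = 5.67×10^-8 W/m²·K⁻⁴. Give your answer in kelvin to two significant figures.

The baseline emission temperature is T_e = 272.5 K.
ΔF = Δ[S(1−α)]/4 = (1−0.355)·-94.8/4 = -15.29 W/m².
Planck response: λ_P = 4σT_e³ = 4·5.67×10⁻⁸·(272.5)³ = 4.591 W/m²/K.
Hence the no-feedback warming is ΔF/(4σT_e³) = -3.33 K.

-3.3 K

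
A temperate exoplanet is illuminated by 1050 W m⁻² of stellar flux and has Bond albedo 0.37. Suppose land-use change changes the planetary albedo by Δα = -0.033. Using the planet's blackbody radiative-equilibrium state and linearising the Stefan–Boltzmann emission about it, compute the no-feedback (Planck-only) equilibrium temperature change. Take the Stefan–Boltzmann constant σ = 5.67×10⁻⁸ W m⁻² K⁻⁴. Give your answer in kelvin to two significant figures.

Reference equilibrium: T_e = [S(1−α)/(4σ)]^(1/4) = 232.4 K.
ΔF = −(S/4)Δα = −(1050/4)×(-0.033) = 8.662 W m⁻².
Linearising σT⁴ gives d(σT⁴)/dT = 4σT_e³ = 2.846 W m⁻² per K.
Hence the no-feedback warming is ΔF/(4σT_e³) = 3.04 K.

3.0 kelvin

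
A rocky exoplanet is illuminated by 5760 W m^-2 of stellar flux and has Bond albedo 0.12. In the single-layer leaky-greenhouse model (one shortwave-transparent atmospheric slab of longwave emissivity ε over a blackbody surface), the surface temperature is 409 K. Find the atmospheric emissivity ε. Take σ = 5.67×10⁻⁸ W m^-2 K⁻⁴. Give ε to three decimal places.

First, T_e = [5760·(1−0.12)/(4σ)]^(1/4) = 386.6 K.
T_s⁴ = T_e⁴·2/(2−ε) → ε = 2 − 2(T_e/T_s)⁴ = 2 − 2·(386.6/409)⁴ = 0.4027.

0.403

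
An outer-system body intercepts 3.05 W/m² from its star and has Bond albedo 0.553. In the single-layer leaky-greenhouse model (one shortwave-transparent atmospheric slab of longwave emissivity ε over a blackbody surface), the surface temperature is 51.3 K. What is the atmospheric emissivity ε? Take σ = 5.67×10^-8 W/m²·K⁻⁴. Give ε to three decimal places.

0.264

First, T_e = [3.050·(1−0.553)/(4σ)]^(1/4) = 49.52 K.
T_s⁴ = T_e⁴·2/(2−ε) → ε = 2 − 2(T_e/T_s)⁴ = 2 − 2·(49.52/51.3)⁴ = 0.2641.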